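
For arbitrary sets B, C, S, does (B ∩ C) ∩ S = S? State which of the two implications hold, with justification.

(⊆) holds; (⊇) fails.

(⊆) Let x ∈ (B ∩ C) ∩ S. Then x ∈ B ∩ C ∩ S, from which x ∈ S.

(⊇) This inclusion fails. Take B = ∅, C = ∅, S = {1}; then 1 ∈ S but 1 ∉ (B ∩ C) ∩ S.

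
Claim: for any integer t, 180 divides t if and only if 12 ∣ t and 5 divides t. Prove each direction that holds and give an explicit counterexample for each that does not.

[⇒] If 180 ∣ t, write t = 180q. Since 180 = 15·12, t = 12·(15q), so 12 ∣ t; and since 180 = 36·5, t = 5·(36q), so 5 ∣ t.

[⇐] This fails: take t = 60. Both 12 ∣ 60 and 5 ∣ 60, yet 60 is not a multiple of 180 (since 60 = 0·180 + 60), so 180 ∤ 60.

Not equivalent: only (⇒) holds.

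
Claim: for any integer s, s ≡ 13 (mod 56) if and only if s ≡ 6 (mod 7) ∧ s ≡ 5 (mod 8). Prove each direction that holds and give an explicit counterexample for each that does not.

[⇐] If s ≡ 6 (mod 7) and s ≡ 5 (mod 8), then by the Chinese remainder theorem s ≡ 13 (mod 56). This is exactly s ≡ 13 (mod 56).

[⇒] Suppose s ≡ 13 (mod 56); write s = 56j + 13. Since 7 ∣ 56, reducing mod 7 gives s ≡ 13 ≡ 6 (mod 7); since 8 ∣ 56, reducing mod 8 gives s ≡ 13 ≡ 5 (mod 8).

The biconditional holds.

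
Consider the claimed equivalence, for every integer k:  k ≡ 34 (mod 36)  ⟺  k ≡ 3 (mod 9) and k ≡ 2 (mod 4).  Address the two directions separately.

Both directions fail.

(⟹) This fails: k = 34 gives 34 ≡ 34 (mod 36) but 34 ≡ 7 (mod 9), so the conjunction on the right does not hold.

(⟸) This fails: k = 30 satisfies both congruences on the right (30 ≡ 3 mod 9 and 30 ≡ 2 mod 4) yet 30 ≡ 30 (mod 36), not 34.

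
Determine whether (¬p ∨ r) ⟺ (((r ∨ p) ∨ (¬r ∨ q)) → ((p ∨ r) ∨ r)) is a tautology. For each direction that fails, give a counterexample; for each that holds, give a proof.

Neither direction holds.

[⇒] This fails. Under p = F, q = F, r = F, the left side is true but the right side is false.

[⇐] This fails. Under p = T, q = F, r = F, the left side is false but the right side is true.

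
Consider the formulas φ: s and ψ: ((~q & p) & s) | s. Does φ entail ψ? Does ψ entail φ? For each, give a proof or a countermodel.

[⇒] Assume the antecedent. If p is true, the antecedent forces (p = T, q = F, s = T) or (p = T, q = T, s = T), and ((~q & p) & s) | s holds there. If p is false, the antecedent forces (p = F, q = F, s = T) or (p = F, q = T, s = T), and ((~q & p) & s) | s holds there. Either way ((~q & p) & s) | s holds.

[⇐] Assume the antecedent. If p is true, the antecedent forces (p = T, q = F, s = T) or (p = T, q = T, s = T), and s holds there. If p is false, the antecedent forces (p = F, q = F, s = T) or (p = F, q = T, s = T), and s holds there. Either way s holds.

Both implications hold.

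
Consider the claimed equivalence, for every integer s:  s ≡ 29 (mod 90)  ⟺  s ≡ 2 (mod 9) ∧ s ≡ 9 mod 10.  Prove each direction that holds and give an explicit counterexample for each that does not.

Equivalent; both directions hold.

Forward direction. Suppose s ≡ 29 (mod 90); write s = 90j + 29. Since 9 ∣ 90, reducing mod 9 gives s ≡ 29 ≡ 2 (mod 9); since 10 ∣ 90, reducing mod 10 gives s ≡ 29 ≡ 9 (mod 10).

Converse. If s ≡ 2 (mod 9) and s ≡ 9 (mod 10), then by the Chinese remainder theorem s ≡ 29 (mod 90). This is exactly s ≡ 29 (mod 90).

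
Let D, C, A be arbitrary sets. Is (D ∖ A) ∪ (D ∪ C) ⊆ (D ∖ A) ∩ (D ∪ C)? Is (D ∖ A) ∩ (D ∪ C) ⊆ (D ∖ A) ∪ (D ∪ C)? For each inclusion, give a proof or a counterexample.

Forward inclusion. This inclusion fails. Take D = ∅, C = {1}, A = ∅; then 1 ∈ (D ∖ A) ∪ (D ∪ C) but 1 ∉ (D ∖ A) ∩ (D ∪ C).

Reverse inclusion. Let x ∈ (D ∖ A) ∩ (D ∪ C). Then either x ∈ D and x ∉ C, A; or x ∈ D ∩ C and x ∉ A. In each case x ∈ (D ∖ A) ∪ (D ∪ C), so (D ∖ A) ∩ (D ∪ C) ⊆ (D ∖ A) ∪ (D ∪ C).

Only the reverse inclusion holds.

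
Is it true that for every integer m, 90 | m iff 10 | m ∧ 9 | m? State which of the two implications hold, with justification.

(→) If 90 ∣ m, write m = 90q. Since 90 = 9·10, m = 10·(9q), so 10 ∣ m; and since 90 = 10·9, m = 9·(10q), so 9 ∣ m.

(←) Suppose 10 ∣ m and 9 ∣ m. Any common multiple of 10 and 9 is a multiple of their lcm; here gcd(10, 9) = 1, so lcm(10, 9) = 10·9 = 90, so 90 ∣ m.

The biconditional holds.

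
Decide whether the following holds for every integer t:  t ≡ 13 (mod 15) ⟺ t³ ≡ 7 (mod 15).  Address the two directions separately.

[⇒] Suppose t ≡ 13 (mod 15). Write t = 15j + 13. Then (15j + 13)³ = 3375j³ + 8775j² + 7605j + 2197 = 15(225j³ + 585j² + 507j + 146) + 7, so t³ ≡ 7 (mod 15).

[⇐] Conversely, suppose t³ ≡ 7 (mod 15). The only residue r in {0, …, 14} with r³ ≡ 7 (mod 15) is r = 13, so t ≡ 13 (mod 15).

Both directions hold; the statement is true.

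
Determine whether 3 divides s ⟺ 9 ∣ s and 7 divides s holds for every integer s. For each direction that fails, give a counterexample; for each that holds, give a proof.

Not equivalent: only (⇐) holds.

(⇒) This fails: take s = 3. Certainly 3 ∣ 3, but 9 ∤ 3.

(⇐) Suppose 9 ∣ s and 7 ∣ s. Any common multiple of 9 and 7 is a multiple of their lcm; here gcd(9, 7) = 1, so lcm(9, 7) = 9·7 = 63, so 63 ∣ s. Since 3 ∣ 63, it follows that 3 ∣ s.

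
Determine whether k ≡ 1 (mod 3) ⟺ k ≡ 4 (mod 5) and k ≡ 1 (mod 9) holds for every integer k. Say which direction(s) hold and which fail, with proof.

Only the converse holds.

[⇒] This fails: k = 1 gives 1 ≡ 1 (mod 3) but 1 ≡ 1 (mod 5), so the conjunction on the right does not hold.

[⇐] Conversely, if k ≡ 4 (mod 5) and k ≡ 1 (mod 9), then by the Chinese remainder theorem k ≡ 19 (mod 45). Since 19 ≡ 1 (mod 3) and 3 ∣ 45, we get k ≡ 1 (mod 3).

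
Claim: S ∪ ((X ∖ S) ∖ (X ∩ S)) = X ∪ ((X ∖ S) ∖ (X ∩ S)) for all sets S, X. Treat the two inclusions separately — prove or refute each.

(⟹) This inclusion fails. Take S = {1}, X = ∅; then 1 ∈ S ∪ ((X ∖ S) ∖ (X ∩ S)) but 1 ∉ X ∪ ((X ∖ S) ∖ (X ∩ S)).

(⟸) Let x ∈ X ∪ ((X ∖ S) ∖ (X ∩ S)). Then either x ∈ X and x ∉ S; or x ∈ S ∩ X. In each case x ∈ S ∪ ((X ∖ S) ∖ (X ∩ S)), so X ∪ ((X ∖ S) ∖ (X ∩ S)) ⊆ S ∪ ((X ∖ S) ∖ (X ∩ S)).

(⊆) fails; (⊇) holds.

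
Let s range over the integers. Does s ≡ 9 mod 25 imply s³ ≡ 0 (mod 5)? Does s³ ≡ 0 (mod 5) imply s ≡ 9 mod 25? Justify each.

(→) This fails: take s = 9. Then 9 ≡ 9 (mod 25), but 9³ = 729 ≡ 4 (mod 5), not 0.

(←) This fails: take s = 0. Then 0³ = 0 ≡ 0 (mod 5), yet 0 ≡ 0 (mod 25), not 9.

Neither implication holds.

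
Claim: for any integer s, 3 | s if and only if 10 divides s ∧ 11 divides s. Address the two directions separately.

Neither direction holds.

Forward direction. This fails: take s = 3. Certainly 3 ∣ 3, but 10 ∤ 3.

Converse. This fails: take s = 110. Both 10 ∣ 110 and 11 ∣ 110, yet 110 is not a multiple of 3 (since 110 = 36·3 + 2), so 3 ∤ 110.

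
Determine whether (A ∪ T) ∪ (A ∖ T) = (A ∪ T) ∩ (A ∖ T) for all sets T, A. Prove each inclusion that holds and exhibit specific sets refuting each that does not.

The sets are not equal: only the reverse inclusion holds.

(⊆) This inclusion fails. Take T = {1}, A = ∅; then 1 ∈ (A ∪ T) ∪ (A ∖ T) but 1 ∉ (A ∪ T) ∩ (A ∖ T).

(⊇) Let x ∈ (A ∪ T) ∩ (A ∖ T). Then x ∈ A and x ∉ T, from which x ∈ (A ∪ T) ∪ (A ∖ T).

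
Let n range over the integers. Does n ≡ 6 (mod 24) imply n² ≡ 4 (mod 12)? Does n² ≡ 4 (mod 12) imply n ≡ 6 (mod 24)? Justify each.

[⇒] This fails: take n = 6. Then 6 ≡ 6 (mod 24), but 6² = 36 ≡ 0 (mod 12), not 4.

[⇐] This fails: take n = 2. Then 2² = 4 ≡ 4 (mod 12), yet 2 ≡ 2 (mod 24), not 6.

Neither implication holds.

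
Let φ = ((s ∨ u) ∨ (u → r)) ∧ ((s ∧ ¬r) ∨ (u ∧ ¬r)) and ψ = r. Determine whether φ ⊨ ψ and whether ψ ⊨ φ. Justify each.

(⇒) fails and (⇐) fails.

(⟹) This fails. Under u = T, s = F, r = F, the left side is true but the right side is false.

(⟸) This fails. Under u = F, s = F, r = T, the left side is false but the right side is true.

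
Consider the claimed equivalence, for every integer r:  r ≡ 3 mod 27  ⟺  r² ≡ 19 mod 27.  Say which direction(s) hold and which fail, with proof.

[⇒] This fails: take r = 3. Then 3 ≡ 3 (mod 27), but 3² = 9 ≡ 9 (mod 27), not 19.

[⇐] This fails: take r = 10. Then 10² = 100 ≡ 19 (mod 27), yet 10 ≡ 10 (mod 27), not 3.

Both directions fail.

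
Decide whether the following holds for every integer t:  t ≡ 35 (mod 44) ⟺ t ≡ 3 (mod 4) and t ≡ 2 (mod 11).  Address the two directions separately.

The biconditional holds.

(⇒) Suppose t ≡ 35 (mod 44); write t = 44j + 35. Since 4 ∣ 44, reducing mod 4 gives t ≡ 35 ≡ 3 (mod 4); since 11 ∣ 44, reducing mod 11 gives t ≡ 35 ≡ 2 (mod 11).

(⇐) Conversely, if t ≡ 3 (mod 4) and t ≡ 2 (mod 11), then by the Chinese remainder theorem t ≡ 35 (mod 44). This is exactly t ≡ 35 (mod 44).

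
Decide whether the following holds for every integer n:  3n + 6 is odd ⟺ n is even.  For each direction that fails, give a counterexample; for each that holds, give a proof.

Neither implication holds.

Forward direction. This fails: n = 5 gives 3n + 6 = 21, which is odd, but 5 is odd, not even.

Converse. This also fails: n = 2 is even, but 3n + 6 = 12 is even, not odd.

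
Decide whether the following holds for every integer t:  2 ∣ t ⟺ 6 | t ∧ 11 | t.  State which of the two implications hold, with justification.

(→) This fails: take t = 2. Certainly 2 ∣ 2, but 6 ∤ 2.

(←) Suppose 6 ∣ t and 11 ∣ t. Any common multiple of 6 and 11 is a multiple of their lcm; here gcd(6, 11) = 1, so lcm(6, 11) = 6·11 = 66, so 66 ∣ t. Since 2 ∣ 66, it follows that 2 ∣ t.

Only the converse holds.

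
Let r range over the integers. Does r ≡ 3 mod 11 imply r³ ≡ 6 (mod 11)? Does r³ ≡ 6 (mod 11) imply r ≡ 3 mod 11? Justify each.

(→) This fails: take r = 3. Then 3 ≡ 3 (mod 11), but 3³ = 27 ≡ 5 (mod 11), not 6.

(←) This fails: take r = 8. Then 8³ = 512 ≡ 6 (mod 11), yet 8 ≡ 8 (mod 11), not 3.

Neither implication holds.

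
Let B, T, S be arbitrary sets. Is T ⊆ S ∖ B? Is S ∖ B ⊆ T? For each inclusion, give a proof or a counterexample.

(⊆) This inclusion fails. Take B = ∅, T = {1}, S = ∅; then 1 ∈ T but 1 ∉ S ∖ B.

(⊇) This inclusion fails. Take B = ∅, T = ∅, S = {1}; then 1 ∈ S ∖ B but 1 ∉ T.

(⊆) fails and (⊇) fails.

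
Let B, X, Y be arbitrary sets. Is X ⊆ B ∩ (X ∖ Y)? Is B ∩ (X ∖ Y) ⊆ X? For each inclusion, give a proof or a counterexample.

Forward inclusion. This inclusion fails. Take B = ∅, X = {1}, Y = ∅; then 1 ∈ X but 1 ∉ B ∩ (X ∖ Y).

Reverse inclusion. Let x ∈ B ∩ (X ∖ Y). Then x ∈ B ∩ X and x ∉ Y, from which x ∈ X.

The sets are not equal: only the reverse inclusion holds.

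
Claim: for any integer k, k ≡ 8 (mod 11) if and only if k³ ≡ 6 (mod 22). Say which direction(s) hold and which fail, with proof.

Only the converse holds.

[⇒] This fails: take k = 19. Then 19 ≡ 8 (mod 11), but 19³ = 6859 ≡ 17 (mod 22), not 6.

[⇐] Conversely, the residues r modulo 22 with r³ ≡ 6 (mod 22) are exactly {8}, and each is ≡ 8 (mod 11).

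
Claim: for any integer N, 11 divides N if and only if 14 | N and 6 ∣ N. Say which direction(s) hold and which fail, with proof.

Neither implication holds.

(→) This fails: take N = 11. Certainly 11 ∣ 11, but 14 ∤ 11.

(←) This fails: take N = 42. Both 14 ∣ 42 and 6 ∣ 42, yet 42 is not a multiple of 11 (since 42 = 3·11 + 9), so 11 ∤ 42.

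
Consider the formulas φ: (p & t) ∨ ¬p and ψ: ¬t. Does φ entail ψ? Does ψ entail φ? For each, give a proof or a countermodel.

Neither direction holds.

[⇒] This fails. Under p = F, t = T, the left side is true but the right side is false.

[⇐] This fails. Under p = T, t = F, the left side is false but the right side is true.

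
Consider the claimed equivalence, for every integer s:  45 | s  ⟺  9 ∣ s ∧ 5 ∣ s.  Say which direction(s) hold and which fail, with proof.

Both directions hold.

(→) If 45 ∣ s, write s = 45q. Since 45 = 5·9, s = 9·(5q), so 9 ∣ s; and since 45 = 9·5, s = 5·(9q), so 5 ∣ s.

(←) Suppose 9 ∣ s and 5 ∣ s. Any common multiple of 9 and 5 is a multiple of their lcm; here gcd(9, 5) = 1, so lcm(9, 5) = 9·5 = 45, so 45 ∣ s.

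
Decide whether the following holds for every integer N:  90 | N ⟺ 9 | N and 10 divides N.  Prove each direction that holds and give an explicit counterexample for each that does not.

Equivalent; both directions hold.

(⇒) If 90 ∣ N, write N = 90q. Since 90 = 10·9, N = 9·(10q), so 9 ∣ N; and since 90 = 9·10, N = 10·(9q), so 10 ∣ N.

(⇐) Suppose 9 ∣ N and 10 ∣ N. Any common multiple of 9 and 10 is a multiple of their lcm; here gcd(9, 10) = 1, so lcm(9, 10) = 9·10 = 90, so 90 ∣ N.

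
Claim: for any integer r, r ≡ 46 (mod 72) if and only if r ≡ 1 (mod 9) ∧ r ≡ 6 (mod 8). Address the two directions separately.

[⇒] Suppose r ≡ 46 (mod 72); write r = 72j + 46. Since 9 ∣ 72, reducing mod 9 gives r ≡ 46 ≡ 1 (mod 9); since 8 ∣ 72, reducing mod 8 gives r ≡ 46 ≡ 6 (mod 8).

[⇐] Conversely, if r ≡ 1 (mod 9) and r ≡ 6 (mod 8), then by the Chinese remainder theorem r ≡ 46 (mod 72). This is exactly r ≡ 46 (mod 72).

The biconditional holds.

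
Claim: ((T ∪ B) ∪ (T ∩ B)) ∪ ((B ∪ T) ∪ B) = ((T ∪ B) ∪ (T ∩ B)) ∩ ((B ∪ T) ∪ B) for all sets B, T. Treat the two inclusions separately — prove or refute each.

Both inclusions hold; the sets are equal.

(⊇) Let x ∈ ((T ∪ B) ∪ (T ∩ B)) ∩ ((B ∪ T) ∪ B). Then either x ∈ B and x ∉ T; or x ∈ T and x ∉ B; or x ∈ B ∩ T. In each case x ∈ ((T ∪ B) ∪ (T ∩ B)) ∪ ((B ∪ T) ∪ B), so ((T ∪ B) ∪ (T ∩ B)) ∩ ((B ∪ T) ∪ B) ⊆ ((T ∪ B) ∪ (T ∩ B)) ∪ ((B ∪ T) ∪ B).

(⊆) Let x ∈ ((T ∪ B) ∪ (T ∩ B)) ∪ ((B ∪ T) ∪ B). Then either x ∈ B and x ∉ T; or x ∈ T and x ∉ B; or x ∈ B ∩ T. In each case x ∈ ((T ∪ B) ∪ (T ∩ B)) ∩ ((B ∪ T) ∪ B), so ((T ∪ B) ∪ (T ∩ B)) ∪ ((B ∪ T) ∪ B) ⊆ ((T ∪ B) ∪ (T ∩ B)) ∩ ((B ∪ T) ∪ B).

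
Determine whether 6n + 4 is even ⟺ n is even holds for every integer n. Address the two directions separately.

(⇒) This fails: take n = 7. Then 6n + 4 = 46, which is even, yet n = 7 is odd, not even.

(⇐) Suppose n is even. Since 6 is even, 6n is even for every n, so 6n + 4 has the same parity as 4, which is even. Hence 6n + 4 is even.

Only the reverse direction holds.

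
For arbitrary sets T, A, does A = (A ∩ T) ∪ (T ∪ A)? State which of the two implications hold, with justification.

Forward inclusion. Let x ∈ A. Then either x ∈ A and x ∉ T; or x ∈ T ∩ A. In each case x ∈ (A ∩ T) ∪ (T ∪ A), so A ⊆ (A ∩ T) ∪ (T ∪ A).

Reverse inclusion. This inclusion fails. Take T = {1}, A = ∅; then 1 ∈ (A ∩ T) ∪ (T ∪ A) but 1 ∉ A.

Only the forward inclusion holds.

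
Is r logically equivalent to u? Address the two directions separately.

(⟹) This fails. Under u = F, r = T, the left side is true but the right side is false.

(⟸) This fails. Under u = T, r = F, the left side is false but the right side is true.

Neither direction holds.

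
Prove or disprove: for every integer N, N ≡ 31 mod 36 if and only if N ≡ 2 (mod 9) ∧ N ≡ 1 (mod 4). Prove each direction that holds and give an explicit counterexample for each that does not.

(⇒) This fails: N = 31 gives 31 ≡ 31 (mod 36) but 31 ≡ 4 (mod 9), so the conjunction on the right does not hold.

(⇐) This fails: N = 29 satisfies both congruences on the right (29 ≡ 2 mod 9 and 29 ≡ 1 mod 4) yet 29 ≡ 29 (mod 36), not 31.

(⇒) fails and (⇐) fails.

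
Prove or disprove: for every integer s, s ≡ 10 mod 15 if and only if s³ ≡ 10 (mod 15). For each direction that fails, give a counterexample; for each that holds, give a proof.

(→) Suppose s ≡ 10 mod 15. Write s = 15j + 10. Then (15j + 10)³ = 3375j³ + 6750j² + 4500j + 1000 = 15(225j³ + 450j² + 300j + 66) + 10, so s³ ≡ 10 (mod 15).

(←) Conversely, suppose s³ ≡ 10 (mod 15). The only residue r in {0, …, 14} with r³ ≡ 10 (mod 15) is r = 10, so s ≡ 10 (mod 15).

Both directions hold; the statement is true.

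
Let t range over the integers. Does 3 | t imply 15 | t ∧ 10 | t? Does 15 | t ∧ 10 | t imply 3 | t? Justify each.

The forward direction fails; the converse holds.

(⇒) This fails: take t = 3. Certainly 3 ∣ 3, but 15 ∤ 3.

(⇐) Suppose 15 ∣ t and 10 ∣ t. Any common multiple of 15 and 10 is a multiple of their lcm; here lcm(15, 10) = 15·10/gcd(15, 10) = 150/5 = 30, so 30 ∣ t. Since 3 ∣ 30, it follows that 3 ∣ t.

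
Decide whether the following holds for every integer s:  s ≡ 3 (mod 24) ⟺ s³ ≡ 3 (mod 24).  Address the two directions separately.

(←) Suppose s³ ≡ 3 (mod 24). The only residue r in {0, …, 23} with r³ ≡ 3 (mod 24) is r = 3, so s ≡ 3 (mod 24).

(→) Suppose s ≡ 3 (mod 24). Write s = 24j + 3. Then (24j + 3)³ = 13824j³ + 5184j² + 648j + 27 = 24(576j³ + 216j² + 27j + 1) + 3, so s³ ≡ 3 (mod 24).

Equivalent; both directions hold.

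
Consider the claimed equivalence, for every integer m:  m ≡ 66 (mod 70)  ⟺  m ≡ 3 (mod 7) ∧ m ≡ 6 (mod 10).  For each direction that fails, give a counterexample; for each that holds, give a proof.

Equivalent; both directions hold.

(⟹) Suppose m ≡ 66 (mod 70); write m = 70j + 66. Since 7 ∣ 70, reducing mod 7 gives m ≡ 66 ≡ 3 (mod 7); since 10 ∣ 70, reducing mod 10 gives m ≡ 66 ≡ 6 (mod 10).

(⟸) Conversely, if m ≡ 3 (mod 7) and m ≡ 6 (mod 10), then by the Chinese remainder theorem m ≡ 66 (mod 70). This is exactly m ≡ 66 (mod 70).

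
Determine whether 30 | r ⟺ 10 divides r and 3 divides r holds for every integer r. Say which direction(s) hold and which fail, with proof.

Both directions hold.

(→) If 30 ∣ r, write r = 30q. Since 30 = 3·10, r = 10·(3q), so 10 ∣ r; and since 30 = 10·3, r = 3·(10q), so 3 ∣ r.

(←) Suppose 10 ∣ r and 3 ∣ r. Any common multiple of 10 and 3 is a multiple of their lcm; here gcd(10, 3) = 1, so lcm(10, 3) = 10·3 = 30, so 30 ∣ r.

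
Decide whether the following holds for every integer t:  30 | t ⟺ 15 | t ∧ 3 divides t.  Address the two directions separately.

(⇒) holds; (⇐) fails.

(→) If 30 ∣ t, write t = 30q. Since 30 = 2·15, t = 15·(2q), so 15 ∣ t; and since 30 = 10·3, t = 3·(10q), so 3 ∣ t.

(←) This fails: take t = 15. Both 15 ∣ 15 and 3 ∣ 15, yet 15 is not a multiple of 30 (since 15 = 0·30 + 15), so 30 ∤ 15.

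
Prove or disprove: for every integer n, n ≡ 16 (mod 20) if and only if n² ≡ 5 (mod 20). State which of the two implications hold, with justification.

Neither implication holds.

Forward direction. This fails: take n = 16. Then 16 ≡ 16 (mod 20), but 16² = 256 ≡ 16 (mod 20), not 5.

Converse. This fails: take n = 5. Then 5² = 25 ≡ 5 (mod 20), yet 5 ≡ 5 (mod 20), not 16.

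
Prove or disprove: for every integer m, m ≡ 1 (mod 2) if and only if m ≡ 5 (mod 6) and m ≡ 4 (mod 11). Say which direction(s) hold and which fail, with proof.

Only the reverse direction holds.

[⇒] This fails: m = 1 gives 1 ≡ 1 (mod 2) but 1 ≡ 1 (mod 6), so the conjunction on the right does not hold.

[⇐] Conversely, if m ≡ 5 (mod 6) and m ≡ 4 (mod 11), then by the Chinese remainder theorem m ≡ 59 (mod 66). Since 59 ≡ 1 (mod 2) and 2 ∣ 66, we get m ≡ 1 (mod 2).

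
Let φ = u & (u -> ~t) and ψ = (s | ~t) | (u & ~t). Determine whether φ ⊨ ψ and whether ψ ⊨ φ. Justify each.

Only the forward implication holds.

(⇒) Assume the antecedent. If u is true, the antecedent forces (u = T, s = F, t = F) or (u = T, s = T, t = F), and (s | ~t) | (u & ~t) holds there. If u is false, the antecedent cannot hold. Either way (s | ~t) | (u & ~t) holds.

(⇐) This fails. Under u = F, s = F, t = F, the left side is false but the right side is true.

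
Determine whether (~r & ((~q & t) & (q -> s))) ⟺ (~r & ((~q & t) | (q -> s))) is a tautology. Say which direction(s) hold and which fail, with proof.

(⟹) Assume the antecedent. If s is true, the antecedent forces (s = T, r = F, t = T, q = F), and ~r & ((~q & t) | (q -> s)) holds there. If s is false, the antecedent forces (s = F, r = F, t = T, q = F), and ~r & ((~q & t) | (q -> s)) holds there. Either way ~r & ((~q & t) | (q -> s)) holds.

(⟸) This fails. Under s = F, r = F, t = F, q = F, the left side is false but the right side is true.

Only the forward direction holds.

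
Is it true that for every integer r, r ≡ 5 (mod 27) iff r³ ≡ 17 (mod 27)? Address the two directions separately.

(←) This fails: take r = 14. Then 14³ = 2744 ≡ 17 (mod 27), yet 14 ≡ 14 (mod 27), not 5.

(→) Suppose r ≡ 5 (mod 27). Write r = 27j + 5. Then (27j + 5)³ = 19683j³ + 10935j² + 2025j + 125 = 27(729j³ + 405j² + 75j + 4) + 17, so r³ ≡ 17 (mod 27).

Only the forward implication holds.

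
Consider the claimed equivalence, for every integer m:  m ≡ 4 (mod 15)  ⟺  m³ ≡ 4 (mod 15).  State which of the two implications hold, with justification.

[⇒] Suppose m ≡ 4 (mod 15). Write m = 15j + 4. Then (15j + 4)³ = 3375j³ + 2700j² + 720j + 64 = 15(225j³ + 180j² + 48j + 4) + 4, so m³ ≡ 4 (mod 15).

[⇐] Conversely, suppose m³ ≡ 4 (mod 15). The only residue r in {0, …, 14} with r³ ≡ 4 (mod 15) is r = 4, so m ≡ 4 (mod 15).

Equivalent; both directions hold.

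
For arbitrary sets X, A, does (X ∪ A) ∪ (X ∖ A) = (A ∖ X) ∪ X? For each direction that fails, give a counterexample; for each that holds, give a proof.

Forward inclusion. Let x ∈ (X ∪ A) ∪ (X ∖ A). Then either x ∈ X and x ∉ A; or x ∈ A and x ∉ X; or x ∈ X ∩ A. In each case x ∈ (A ∖ X) ∪ X, so (X ∪ A) ∪ (X ∖ A) ⊆ (A ∖ X) ∪ X.

Reverse inclusion. Let x ∈ (A ∖ X) ∪ X. Then either x ∈ X and x ∉ A; or x ∈ A and x ∉ X; or x ∈ X ∩ A. In each case x ∈ (X ∪ A) ∪ (X ∖ A), so (A ∖ X) ∪ X ⊆ (X ∪ A) ∪ (X ∖ A).

Both inclusions hold.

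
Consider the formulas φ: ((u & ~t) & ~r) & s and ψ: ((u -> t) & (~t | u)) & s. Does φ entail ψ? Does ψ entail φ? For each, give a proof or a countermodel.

[⇒] This fails. Under u = T, s = T, r = F, t = F, the left side is true but the right side is false.

[⇐] This fails. Under u = F, s = T, r = F, t = F, the left side is false but the right side is true.

(⇒) fails and (⇐) fails.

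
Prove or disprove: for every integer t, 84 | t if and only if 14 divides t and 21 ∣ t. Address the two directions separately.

(→) If 84 ∣ t, write t = 84q. Since 84 = 6·14, t = 14·(6q), so 14 ∣ t; and since 84 = 4·21, t = 21·(4q), so 21 ∣ t.

(←) This fails: take t = 42. Both 14 ∣ 42 and 21 ∣ 42, yet 42 is not a multiple of 84 (since 42 = 0·84 + 42), so 84 ∤ 42.

Only the forward direction holds.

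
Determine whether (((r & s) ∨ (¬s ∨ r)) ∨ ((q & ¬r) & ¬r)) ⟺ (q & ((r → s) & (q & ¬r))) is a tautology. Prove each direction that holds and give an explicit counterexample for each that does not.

Only the reverse direction holds.

Forward direction. This fails. Under s = F, q = F, r = F, the left side is true but the right side is false.

Converse. Assume the antecedent. If s is true, the antecedent forces (s = T, q = T, r = F), and the consequent holds there. If s is false, the consequent reduces to true regardless of the other variables. Either way the consequent holds.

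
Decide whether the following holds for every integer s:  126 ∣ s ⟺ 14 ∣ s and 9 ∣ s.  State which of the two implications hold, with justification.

Both implications hold.

[⇒] If 126 ∣ s, write s = 126q. Since 126 = 9·14, s = 14·(9q), so 14 ∣ s; and since 126 = 14·9, s = 9·(14q), so 9 ∣ s.

[⇐] Suppose 14 ∣ s and 9 ∣ s. Any common multiple of 14 and 9 is a multiple of their lcm; here gcd(14, 9) = 1, so lcm(14, 9) = 14·9 = 126, so 126 ∣ s.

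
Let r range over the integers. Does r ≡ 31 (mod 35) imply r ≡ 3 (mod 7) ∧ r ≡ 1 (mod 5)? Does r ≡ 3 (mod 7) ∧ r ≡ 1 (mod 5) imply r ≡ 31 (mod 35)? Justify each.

(⇐) If r ≡ 3 (mod 7) and r ≡ 1 (mod 5), then by the Chinese remainder theorem r ≡ 31 (mod 35). This is exactly r ≡ 31 (mod 35).

(⇒) Suppose r ≡ 31 (mod 35); write r = 35j + 31. Since 7 ∣ 35, reducing mod 7 gives r ≡ 31 ≡ 3 (mod 7); since 5 ∣ 35, reducing mod 5 gives r ≡ 31 ≡ 1 (mod 5).

Both implications hold.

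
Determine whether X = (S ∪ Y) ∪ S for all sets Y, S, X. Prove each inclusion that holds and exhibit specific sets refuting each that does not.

(⟹) This inclusion fails. Take Y = ∅, S = ∅, X = {1}; then 1 ∈ X but 1 ∉ (S ∪ Y) ∪ S.

(⟸) This inclusion fails. Take Y = {1}, S = ∅, X = ∅; then 1 ∈ (S ∪ Y) ∪ S but 1 ∉ X.

(⊆) fails and (⊇) fails.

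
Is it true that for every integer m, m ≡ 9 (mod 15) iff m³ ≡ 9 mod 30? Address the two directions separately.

(⟹) This fails: take m = 24. Then 24 ≡ 9 (mod 15), but 24³ = 13824 ≡ 24 (mod 30), not 9.

(⟸) Conversely, the residues r modulo 30 with r³ ≡ 9 (mod 30) are exactly {9}, and each is ≡ 9 (mod 15).

Only the converse holds.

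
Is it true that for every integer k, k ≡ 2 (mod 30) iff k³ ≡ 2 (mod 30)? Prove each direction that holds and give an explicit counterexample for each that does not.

(⟹) This fails: take k = 2. Then 2 ≡ 2 (mod 30), but 2³ = 8 ≡ 8 (mod 30), not 2.

(⟸) This fails: take k = 8. Then 8³ = 512 ≡ 2 (mod 30), yet 8 ≡ 8 (mod 30), not 2.

(⇒) fails and (⇐) fails.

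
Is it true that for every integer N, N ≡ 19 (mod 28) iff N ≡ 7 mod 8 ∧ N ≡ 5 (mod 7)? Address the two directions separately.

Not equivalent: only (⇐) holds.

Converse. If N ≡ 7 (mod 8) and N ≡ 5 (mod 7), then by the Chinese remainder theorem N ≡ 47 (mod 56). Since 47 ≡ 19 (mod 28) and 28 ∣ 56, we get N ≡ 19 (mod 28).

Forward direction. This fails: N = 19 gives 19 ≡ 19 (mod 28) but 19 ≡ 3 (mod 8), so the conjunction on the right does not hold.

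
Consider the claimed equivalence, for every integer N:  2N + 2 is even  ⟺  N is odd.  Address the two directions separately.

(⇒) fails; (⇐) holds.

Forward direction. This fails: take N = 6. Then 2N + 2 = 14, which is even, yet N = 6 is even, not odd.

Converse. Suppose N is odd. Since 2 is even, 2N is even for every N, so 2N + 2 has the same parity as 2, which is even. Hence 2N + 2 is even.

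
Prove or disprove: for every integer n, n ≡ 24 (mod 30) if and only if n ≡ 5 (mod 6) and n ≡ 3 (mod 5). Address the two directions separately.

(⟹) This fails: n = 24 gives 24 ≡ 24 (mod 30) but 24 ≡ 0 (mod 6), so the conjunction on the right does not hold.

(⟸) This fails: n = 23 satisfies both congruences on the right (23 ≡ 5 mod 6 and 23 ≡ 3 mod 5) yet 23 ≡ 23 (mod 30), not 24.

Both directions fail.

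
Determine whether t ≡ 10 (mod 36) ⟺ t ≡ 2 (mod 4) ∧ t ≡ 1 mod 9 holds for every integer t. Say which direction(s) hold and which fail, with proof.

(⇐) If t ≡ 2 (mod 4) and t ≡ 1 (mod 9), then by the Chinese remainder theorem t ≡ 10 (mod 36). This is exactly t ≡ 10 (mod 36).

(⇒) Suppose t ≡ 10 (mod 36); write t = 36j + 10. Since 4 ∣ 36, reducing mod 4 gives t ≡ 10 ≡ 2 (mod 4); since 9 ∣ 36, reducing mod 9 gives t ≡ 10 ≡ 1 (mod 9).

The biconditional holds.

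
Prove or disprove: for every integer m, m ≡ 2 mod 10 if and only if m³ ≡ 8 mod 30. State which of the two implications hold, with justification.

(⟹) This fails: take m = 12. Then 12 ≡ 2 (mod 10), but 12³ = 1728 ≡ 18 (mod 30), not 8.

(⟸) Conversely, the residues r modulo 30 with r³ ≡ 8 (mod 30) are exactly {2}, and each is ≡ 2 (mod 10).

Not equivalent: only (⇐) holds.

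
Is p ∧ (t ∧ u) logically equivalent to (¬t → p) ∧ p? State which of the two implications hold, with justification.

Only the forward direction holds.

(⇐) This fails. Under u = F, p = T, t = F, the left side is false but the right side is true.

(⇒) Assume the antecedent. If u is true, the antecedent forces (u = T, p = T, t = T), and (¬t → p) ∧ p holds there. If u is false, the antecedent cannot hold. Either way (¬t → p) ∧ p holds.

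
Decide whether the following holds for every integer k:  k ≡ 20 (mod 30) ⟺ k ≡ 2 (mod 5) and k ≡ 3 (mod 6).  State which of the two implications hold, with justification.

Neither implication holds.

Forward direction. This fails: k = 20 gives 20 ≡ 20 (mod 30) but 20 ≡ 0 (mod 5), so the conjunction on the right does not hold.

Converse. This fails: k = 27 satisfies both congruences on the right (27 ≡ 2 mod 5 and 27 ≡ 3 mod 6) yet 27 ≡ 27 (mod 30), not 20.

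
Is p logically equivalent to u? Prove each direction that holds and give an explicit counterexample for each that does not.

(⇒) fails and (⇐) fails.

(⇒) This fails. Under u = F, p = T, the left side is true but the right side is false.

(⇐) This fails. Under u = T, p = F, the left side is false but the right side is true.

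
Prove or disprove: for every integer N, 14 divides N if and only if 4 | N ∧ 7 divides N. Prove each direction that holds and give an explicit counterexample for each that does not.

Forward direction. This fails: take N = 14. Certainly 14 ∣ 14, but 4 ∤ 14.

Converse. Suppose 4 ∣ N and 7 ∣ N. Any common multiple of 4 and 7 is a multiple of their lcm; here gcd(4, 7) = 1, so lcm(4, 7) = 4·7 = 28, so 28 ∣ N. Since 14 ∣ 28, it follows that 14 ∣ N.

Only the converse holds.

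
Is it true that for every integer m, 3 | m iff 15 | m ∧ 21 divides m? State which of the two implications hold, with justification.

(⟹) This fails: take m = 3. Certainly 3 ∣ 3, but 15 ∤ 3.

(⟸) Suppose 15 ∣ m and 21 ∣ m. Any common multiple of 15 and 21 is a multiple of their lcm; here lcm(15, 21) = 15·21/gcd(15, 21) = 315/3 = 105, so 105 ∣ m. Since 3 ∣ 105, it follows that 3 ∣ m.

Only the reverse direction holds.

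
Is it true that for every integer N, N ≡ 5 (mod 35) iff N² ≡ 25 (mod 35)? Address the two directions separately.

Only the forward implication holds.

(⇒) Suppose N ≡ 5 (mod 35). Write N = 35j + 5. Then (35j + 5)² = 1225j² + 350j + 25 = 35(35j² + 10j) + 25, so N² ≡ 25 (mod 35).

(⇐) This fails: take N = 30. Then 30² = 900 ≡ 25 (mod 35), yet 30 ≡ 30 (mod 35), not 5.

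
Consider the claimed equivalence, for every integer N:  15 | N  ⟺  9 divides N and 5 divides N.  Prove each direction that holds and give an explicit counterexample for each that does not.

Forward direction. This fails: take N = 15. Certainly 15 ∣ 15, but 9 ∤ 15.

Converse. Suppose 9 ∣ N and 5 ∣ N. Any common multiple of 9 and 5 is a multiple of their lcm; here gcd(9, 5) = 1, so lcm(9, 5) = 9·5 = 45, so 45 ∣ N. Since 15 ∣ 45, it follows that 15 ∣ N.

Not equivalent: only (⇐) holds.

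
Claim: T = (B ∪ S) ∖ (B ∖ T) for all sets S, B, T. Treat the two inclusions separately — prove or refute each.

Both inclusions fail.

(⊆) This inclusion fails. Take S = ∅, B = ∅, T = {1}; then 1 ∈ T but 1 ∉ (B ∪ S) ∖ (B ∖ T).

(⊇) This inclusion fails. Take S = {1}, B = ∅, T = ∅; then 1 ∈ (B ∪ S) ∖ (B ∖ T) but 1 ∉ T.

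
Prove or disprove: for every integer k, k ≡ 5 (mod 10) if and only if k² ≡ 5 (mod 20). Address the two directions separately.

Equivalent; both directions hold.

(→) Suppose k ≡ 5 (mod 10). Working modulo 20, k ∈ {5, 15}; for each such r, r² ≡ 5 (mod 20).

(←) Conversely, the residues r modulo 20 with r² ≡ 5 (mod 20) are exactly {5, 15}, and each is ≡ 5 (mod 10).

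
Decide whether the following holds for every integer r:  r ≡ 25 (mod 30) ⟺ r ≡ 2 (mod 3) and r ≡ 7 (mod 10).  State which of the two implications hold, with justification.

(⇒) This fails: r = 25 gives 25 ≡ 25 (mod 30) but 25 ≡ 1 (mod 3), so the conjunction on the right does not hold.

(⇐) This fails: r = 17 satisfies both congruences on the right (17 ≡ 2 mod 3 and 17 ≡ 7 mod 10) yet 17 ≡ 17 (mod 30), not 25.

(⇒) fails and (⇐) fails.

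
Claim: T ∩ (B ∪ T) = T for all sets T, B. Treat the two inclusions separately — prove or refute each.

(⟸) Let x ∈ T. Then either x ∈ T and x ∉ B; or x ∈ T ∩ B. In each case x ∈ T ∩ (B ∪ T), so T ⊆ T ∩ (B ∪ T).

(⟹) Let x ∈ T ∩ (B ∪ T). Then either x ∈ T and x ∉ B; or x ∈ T ∩ B. In each case x ∈ T, so T ∩ (B ∪ T) ⊆ T.

The two sets are equal.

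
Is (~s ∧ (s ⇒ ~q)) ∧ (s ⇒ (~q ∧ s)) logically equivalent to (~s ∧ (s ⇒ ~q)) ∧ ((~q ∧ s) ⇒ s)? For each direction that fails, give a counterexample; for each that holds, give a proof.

(⟹) Assume the antecedent. If q is true, the antecedent forces (q = T, s = F), and the consequent holds there. If q is false, the antecedent forces (q = F, s = F), and the consequent holds there. Either way the consequent holds.

(⟸) Assume the antecedent. If q is true, the antecedent forces (q = T, s = F), and the consequent holds there. If q is false, the antecedent forces (q = F, s = F), and the consequent holds there. Either way the consequent holds.

Both directions hold; the statement is true.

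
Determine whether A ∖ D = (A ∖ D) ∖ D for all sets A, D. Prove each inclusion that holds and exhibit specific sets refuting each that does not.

Both inclusions hold; the sets are equal.

(⊆) Let x ∈ A ∖ D. Then x ∈ A and x ∉ D, from which x ∈ (A ∖ D) ∖ D.

(⊇) Let x ∈ (A ∖ D) ∖ D. Then x ∈ A and x ∉ D, from which x ∈ A ∖ D.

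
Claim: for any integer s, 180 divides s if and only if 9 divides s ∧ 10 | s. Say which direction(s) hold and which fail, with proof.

(⇒) If 180 ∣ s, write s = 180q. Since 180 = 20·9, s = 9·(20q), so 9 ∣ s; and since 180 = 18·10, s = 10·(18q), so 10 ∣ s.

(⇐) This fails: take s = 90. Both 9 ∣ 90 and 10 ∣ 90, yet 90 is not a multiple of 180 (since 90 = 0·180 + 90), so 180 ∤ 90.

Not equivalent: only (⇒) holds.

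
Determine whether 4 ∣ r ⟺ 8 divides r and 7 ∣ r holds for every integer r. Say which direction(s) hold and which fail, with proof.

(→) This fails: take r = 4. Certainly 4 ∣ 4, but 8 ∤ 4.

(←) Suppose 8 ∣ r and 7 ∣ r. Any common multiple of 8 and 7 is a multiple of their lcm; here gcd(8, 7) = 1, so lcm(8, 7) = 8·7 = 56, so 56 ∣ r. Since 4 ∣ 56, it follows that 4 ∣ r.

Only the reverse direction holds.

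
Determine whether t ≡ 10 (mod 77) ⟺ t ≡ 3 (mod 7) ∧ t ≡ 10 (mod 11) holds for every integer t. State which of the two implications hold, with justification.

The biconditional holds.

(→) Suppose t ≡ 10 (mod 77); write t = 77j + 10. Since 7 ∣ 77, reducing mod 7 gives t ≡ 10 ≡ 3 (mod 7); since 11 ∣ 77, reducing mod 11 gives t ≡ 10 (mod 11).

(←) Conversely, if t ≡ 3 (mod 7) and t ≡ 10 (mod 11), then by the Chinese remainder theorem t ≡ 10 (mod 77). This is exactly t ≡ 10 (mod 77).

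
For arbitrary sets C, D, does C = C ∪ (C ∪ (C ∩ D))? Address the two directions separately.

Both inclusions hold.

(⊆) Let x ∈ C. Then either x ∈ C and x ∉ D; or x ∈ C ∩ D. In each case x ∈ C ∪ (C ∪ (C ∩ D)), so C ⊆ C ∪ (C ∪ (C ∩ D)).

(⊇) Let x ∈ C ∪ (C ∪ (C ∩ D)). Then either x ∈ C and x ∉ D; or x ∈ C ∩ D. In each case x ∈ C, so C ∪ (C ∪ (C ∩ D)) ⊆ C.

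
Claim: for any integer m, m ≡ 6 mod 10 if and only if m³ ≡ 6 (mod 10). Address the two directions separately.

(→) Suppose m ≡ 6 mod 10. Write m = 10j + 6. Then (10j + 6)³ = 1000j³ + 1800j² + 1080j + 216 = 10(100j³ + 180j² + 108j + 21) + 6, so m³ ≡ 6 (mod 10).

(←) Conversely, suppose m³ ≡ 6 (mod 10). The only residue r in {0, …, 9} with r³ ≡ 6 (mod 10) is r = 6, so m ≡ 6 (mod 10).

The biconditional holds.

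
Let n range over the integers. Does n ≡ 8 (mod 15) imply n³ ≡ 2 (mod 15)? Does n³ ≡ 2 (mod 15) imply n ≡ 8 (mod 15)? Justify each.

(⟹) Suppose n ≡ 8 (mod 15). Write n = 15j + 8. Then (15j + 8)³ = 3375j³ + 5400j² + 2880j + 512 = 15(225j³ + 360j² + 192j + 34) + 2, so n³ ≡ 2 (mod 15).

(⟸) Conversely, suppose n³ ≡ 2 (mod 15). The only residue r in {0, …, 14} with r³ ≡ 2 (mod 15) is r = 8, so n ≡ 8 (mod 15).

Equivalent; both directions hold.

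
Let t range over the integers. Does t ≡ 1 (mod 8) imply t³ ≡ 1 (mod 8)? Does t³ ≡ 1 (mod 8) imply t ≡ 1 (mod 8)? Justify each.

Both implications hold.

(⇒) Suppose t ≡ 1 (mod 8). Write t = 8j + 1. Then (8j + 1)³ = 512j³ + 192j² + 24j + 1 = 8(64j³ + 24j² + 3j) + 1, so t³ ≡ 1 (mod 8).

(⇐) Conversely, suppose t³ ≡ 1 (mod 8). The only residue r in {0, …, 7} with r³ ≡ 1 (mod 8) is r = 1, so t ≡ 1 (mod 8).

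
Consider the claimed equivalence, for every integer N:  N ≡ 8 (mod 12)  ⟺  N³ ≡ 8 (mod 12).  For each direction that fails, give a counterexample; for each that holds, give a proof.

Not equivalent: only (⇒) holds.

(→) Suppose N ≡ 8 (mod 12). Write N = 12j + 8. Then (12j + 8)³ = 1728j³ + 3456j² + 2304j + 512 = 12(144j³ + 288j² + 192j + 42) + 8, so N³ ≡ 8 (mod 12).

(←) This fails: take N = 2. Then 2³ = 8 ≡ 8 (mod 12), yet 2 ≡ 2 (mod 12), not 8.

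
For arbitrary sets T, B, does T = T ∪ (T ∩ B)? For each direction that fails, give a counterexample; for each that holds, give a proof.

Both inclusions hold.

(⟹) Let x ∈ T. Then either x ∈ T and x ∉ B; or x ∈ T ∩ B. In each case x ∈ T ∪ (T ∩ B), so T ⊆ T ∪ (T ∩ B).

(⟸) Let x ∈ T ∪ (T ∩ B). Then either x ∈ T and x ∉ B; or x ∈ T ∩ B. In each case x ∈ T, so T ∪ (T ∩ B) ⊆ T.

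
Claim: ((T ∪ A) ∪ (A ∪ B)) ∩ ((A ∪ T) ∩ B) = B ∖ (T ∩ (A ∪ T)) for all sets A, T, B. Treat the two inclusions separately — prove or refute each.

Forward inclusion. This inclusion fails. Take A = ∅, T = {1}, B = {1}; then 1 ∈ ((T ∪ A) ∪ (A ∪ B)) ∩ ((A ∪ T) ∩ B) but 1 ∉ B ∖ (T ∩ (A ∪ T)).

Reverse inclusion. This inclusion fails. Take A = ∅, T = ∅, B = {1}; then 1 ∈ B ∖ (T ∩ (A ∪ T)) but 1 ∉ ((T ∪ A) ∪ (A ∪ B)) ∩ ((A ∪ T) ∩ B).

Neither inclusion holds.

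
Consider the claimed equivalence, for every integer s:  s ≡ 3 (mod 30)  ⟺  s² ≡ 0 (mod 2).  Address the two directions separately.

Forward direction. This fails: take s = 3. Then 3 ≡ 3 (mod 30), but 3² = 9 ≡ 1 (mod 2), not 0.

Converse. This fails: take s = 0. Then 0² = 0 ≡ 0 (mod 2), yet 0 ≡ 0 (mod 30), not 3.

Neither direction holds.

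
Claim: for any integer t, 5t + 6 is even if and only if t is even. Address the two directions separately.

Converse. Suppose t is even; write t = 2j. Then 5t + 6 = 5·(2j) + 6 = 2·5j + 6, which is even.

Forward direction. Suppose 5t + 6 is even. Since 5 is odd, 5t and t have the same parity, so 5t + 6 ≡ t + 6 (mod 2). As 6 is even, 5t + 6 is even exactly when t is even. Thus t is even.

The biconditional holds.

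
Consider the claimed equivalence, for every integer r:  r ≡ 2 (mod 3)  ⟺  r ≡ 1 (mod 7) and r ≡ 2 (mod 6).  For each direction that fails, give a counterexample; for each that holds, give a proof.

(⇐) If r ≡ 1 (mod 7) and r ≡ 2 (mod 6), then by the Chinese remainder theorem r ≡ 8 (mod 42). Since 8 ≡ 2 (mod 3) and 3 ∣ 42, we get r ≡ 2 (mod 3).

(⇒) This fails: r = 32 gives 32 ≡ 2 (mod 3) but 32 ≡ 4 (mod 7), so the conjunction on the right does not hold.

Not equivalent: only (⇐) holds.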